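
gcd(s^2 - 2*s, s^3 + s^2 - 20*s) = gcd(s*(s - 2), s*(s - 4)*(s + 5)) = s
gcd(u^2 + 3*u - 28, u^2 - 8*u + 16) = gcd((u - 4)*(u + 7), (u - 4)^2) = u - 4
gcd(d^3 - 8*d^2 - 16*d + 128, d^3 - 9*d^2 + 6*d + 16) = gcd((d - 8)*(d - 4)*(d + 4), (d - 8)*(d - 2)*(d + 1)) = d - 8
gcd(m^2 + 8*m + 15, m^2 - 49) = 1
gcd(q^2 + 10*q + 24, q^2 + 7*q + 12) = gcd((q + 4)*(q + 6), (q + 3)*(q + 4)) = q + 4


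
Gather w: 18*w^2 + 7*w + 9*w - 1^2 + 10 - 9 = 18*w^2 + 16*w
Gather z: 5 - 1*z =5 - z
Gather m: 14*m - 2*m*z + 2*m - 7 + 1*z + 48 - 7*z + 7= m*(16 - 2*z) - 6*z + 48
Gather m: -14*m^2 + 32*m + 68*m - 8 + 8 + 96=-14*m^2 + 100*m + 96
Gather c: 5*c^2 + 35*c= 5*c^2 + 35*c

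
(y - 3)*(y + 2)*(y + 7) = y^3 + 6*y^2 - 13*y - 42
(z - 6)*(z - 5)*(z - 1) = z^3 - 12*z^2 + 41*z - 30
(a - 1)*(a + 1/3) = a^2 - 2*a/3 - 1/3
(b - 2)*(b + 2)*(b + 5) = b^3 + 5*b^2 - 4*b - 20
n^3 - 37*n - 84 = (n - 7)*(n + 3)*(n + 4)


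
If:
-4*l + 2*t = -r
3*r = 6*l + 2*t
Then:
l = 4*t/3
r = 10*t/3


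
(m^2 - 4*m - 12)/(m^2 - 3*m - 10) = (m - 6)/(m - 5)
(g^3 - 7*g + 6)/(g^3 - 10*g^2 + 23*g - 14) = (g + 3)/(g - 7)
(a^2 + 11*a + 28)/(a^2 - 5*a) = (a^2 + 11*a + 28)/(a*(a - 5))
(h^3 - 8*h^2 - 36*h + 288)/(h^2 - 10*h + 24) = (h^2 - 2*h - 48)/(h - 4)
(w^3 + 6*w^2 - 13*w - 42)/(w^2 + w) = (w^3 + 6*w^2 - 13*w - 42)/(w*(w + 1))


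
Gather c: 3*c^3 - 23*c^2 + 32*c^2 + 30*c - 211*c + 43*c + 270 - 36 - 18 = 3*c^3 + 9*c^2 - 138*c + 216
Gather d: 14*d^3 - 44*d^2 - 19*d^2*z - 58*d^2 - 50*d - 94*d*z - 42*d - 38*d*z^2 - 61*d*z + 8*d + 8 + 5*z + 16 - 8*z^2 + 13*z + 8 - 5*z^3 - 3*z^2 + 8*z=14*d^3 + d^2*(-19*z - 102) + d*(-38*z^2 - 155*z - 84) - 5*z^3 - 11*z^2 + 26*z + 32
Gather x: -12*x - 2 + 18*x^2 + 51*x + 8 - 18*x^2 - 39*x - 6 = 0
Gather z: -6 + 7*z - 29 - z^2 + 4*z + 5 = -z^2 + 11*z - 30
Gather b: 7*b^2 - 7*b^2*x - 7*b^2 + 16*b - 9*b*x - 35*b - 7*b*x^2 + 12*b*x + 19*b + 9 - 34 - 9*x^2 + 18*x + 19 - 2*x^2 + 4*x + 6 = -7*b^2*x + b*(-7*x^2 + 3*x) - 11*x^2 + 22*x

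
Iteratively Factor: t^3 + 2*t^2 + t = (t + 1)*(t^2 + t) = (t + 1)^2*(t)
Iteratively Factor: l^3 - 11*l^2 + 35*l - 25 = (l - 5)*(l^2 - 6*l + 5) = (l - 5)^2*(l - 1)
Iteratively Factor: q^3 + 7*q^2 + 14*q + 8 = (q + 2)*(q^2 + 5*q + 4) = (q + 1)*(q + 2)*(q + 4)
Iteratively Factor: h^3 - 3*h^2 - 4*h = (h)*(h^2 - 3*h - 4) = h*(h - 4)*(h + 1)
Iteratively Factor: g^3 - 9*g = (g - 3)*(g^2 + 3*g) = (g - 3)*(g + 3)*(g)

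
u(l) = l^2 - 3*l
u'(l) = 2*l - 3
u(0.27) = -0.74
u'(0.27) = -2.46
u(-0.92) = 3.61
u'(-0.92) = -4.84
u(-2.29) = 12.11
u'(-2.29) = -7.58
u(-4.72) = 36.44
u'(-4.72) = -12.44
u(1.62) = -2.24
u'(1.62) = 0.24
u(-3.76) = 25.42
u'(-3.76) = -10.52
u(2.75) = -0.69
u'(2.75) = 2.50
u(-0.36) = 1.21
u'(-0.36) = -3.72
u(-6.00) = 54.00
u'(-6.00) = -15.00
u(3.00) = 0.00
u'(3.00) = 3.00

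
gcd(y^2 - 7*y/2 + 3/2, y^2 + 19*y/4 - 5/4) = 1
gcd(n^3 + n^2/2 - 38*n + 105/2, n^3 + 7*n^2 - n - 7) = n + 7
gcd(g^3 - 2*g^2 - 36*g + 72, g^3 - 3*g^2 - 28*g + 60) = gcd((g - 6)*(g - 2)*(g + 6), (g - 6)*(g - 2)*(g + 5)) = g^2 - 8*g + 12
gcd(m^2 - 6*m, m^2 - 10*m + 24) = m - 6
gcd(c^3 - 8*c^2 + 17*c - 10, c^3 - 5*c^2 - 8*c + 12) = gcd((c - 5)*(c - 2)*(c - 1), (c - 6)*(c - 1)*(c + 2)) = c - 1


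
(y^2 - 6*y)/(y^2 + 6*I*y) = (y - 6)/(y + 6*I)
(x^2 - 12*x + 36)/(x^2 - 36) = (x - 6)/(x + 6)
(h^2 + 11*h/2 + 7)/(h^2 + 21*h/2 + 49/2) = (h + 2)/(h + 7)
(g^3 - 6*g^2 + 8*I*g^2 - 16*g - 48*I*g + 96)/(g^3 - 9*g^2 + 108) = (g^2 + 8*I*g - 16)/(g^2 - 3*g - 18)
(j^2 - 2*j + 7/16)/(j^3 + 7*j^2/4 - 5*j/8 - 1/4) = (16*j^2 - 32*j + 7)/(2*(8*j^3 + 14*j^2 - 5*j - 2))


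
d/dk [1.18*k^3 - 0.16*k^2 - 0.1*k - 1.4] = 3.54*k^2 - 0.32*k - 0.1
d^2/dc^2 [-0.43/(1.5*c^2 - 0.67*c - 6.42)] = (-1.935*c^2 + 0.8643*c + 0.43*(3.0*c - 0.67)*(6.0*c - 1.34) + 8.2818)/(-1.5*c^2 + 0.67*c + 6.42)^3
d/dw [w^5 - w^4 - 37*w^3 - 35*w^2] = w*(5*w^3 - 4*w^2 - 111*w - 70)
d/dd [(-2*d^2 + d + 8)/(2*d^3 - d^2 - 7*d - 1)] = (4*d^4 - 4*d^3 - 33*d^2 + 20*d + 55)/(4*d^6 - 4*d^5 - 27*d^4 + 10*d^3 + 51*d^2 + 14*d + 1)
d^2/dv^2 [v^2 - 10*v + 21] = 2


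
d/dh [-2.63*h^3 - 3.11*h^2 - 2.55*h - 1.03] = -7.89*h^2 - 6.22*h - 2.55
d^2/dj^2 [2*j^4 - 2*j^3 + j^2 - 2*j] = 24*j^2 - 12*j + 2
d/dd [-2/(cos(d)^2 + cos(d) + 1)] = -2*(2*cos(d) + 1)*sin(d)/(cos(d)^2 + cos(d) + 1)^2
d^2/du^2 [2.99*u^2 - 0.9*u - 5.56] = 5.98000000000000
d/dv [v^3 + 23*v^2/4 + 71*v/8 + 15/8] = 3*v^2 + 23*v/2 + 71/8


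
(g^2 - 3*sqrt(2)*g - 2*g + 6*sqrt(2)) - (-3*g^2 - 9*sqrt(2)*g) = 4*g^2 - 2*g + 6*sqrt(2)*g + 6*sqrt(2)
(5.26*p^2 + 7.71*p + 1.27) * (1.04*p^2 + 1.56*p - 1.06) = 5.4704*p^4 + 16.224*p^3 + 7.7728*p^2 - 6.1914*p - 1.3462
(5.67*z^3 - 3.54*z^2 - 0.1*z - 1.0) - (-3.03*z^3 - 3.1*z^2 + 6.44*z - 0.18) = 8.7*z^3 - 0.44*z^2 - 6.54*z - 0.82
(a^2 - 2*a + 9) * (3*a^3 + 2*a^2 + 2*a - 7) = 3*a^5 - 4*a^4 + 25*a^3 + 7*a^2 + 32*a - 63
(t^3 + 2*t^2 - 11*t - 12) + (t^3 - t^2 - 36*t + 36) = 2*t^3 + t^2 - 47*t + 24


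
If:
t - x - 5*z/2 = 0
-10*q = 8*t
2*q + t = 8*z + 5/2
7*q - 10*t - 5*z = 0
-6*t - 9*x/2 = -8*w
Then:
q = -50/609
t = 125/1218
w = 475/812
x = 550/609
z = -65/203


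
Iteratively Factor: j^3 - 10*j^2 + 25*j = (j - 5)*(j^2 - 5*j) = (j - 5)^2*(j)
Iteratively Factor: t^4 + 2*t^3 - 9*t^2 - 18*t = (t + 2)*(t^3 - 9*t) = (t - 3)*(t + 2)*(t^2 + 3*t) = t*(t - 3)*(t + 2)*(t + 3)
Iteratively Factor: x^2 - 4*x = (x - 4)*(x)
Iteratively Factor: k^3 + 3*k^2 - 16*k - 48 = (k - 4)*(k^2 + 7*k + 12) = (k - 4)*(k + 3)*(k + 4)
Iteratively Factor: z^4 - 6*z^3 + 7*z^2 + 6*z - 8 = (z - 1)*(z^3 - 5*z^2 + 2*z + 8) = (z - 4)*(z - 1)*(z^2 - z - 2) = (z - 4)*(z - 2)*(z - 1)*(z + 1)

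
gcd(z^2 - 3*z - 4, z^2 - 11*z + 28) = z - 4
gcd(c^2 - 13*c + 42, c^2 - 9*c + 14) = c - 7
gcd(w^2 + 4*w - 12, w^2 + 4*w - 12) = w^2 + 4*w - 12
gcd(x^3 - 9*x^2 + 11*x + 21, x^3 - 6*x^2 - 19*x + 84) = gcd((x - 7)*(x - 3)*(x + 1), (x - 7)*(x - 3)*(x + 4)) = x^2 - 10*x + 21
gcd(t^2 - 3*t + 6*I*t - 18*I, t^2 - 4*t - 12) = 1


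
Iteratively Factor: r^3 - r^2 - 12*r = (r)*(r^2 - r - 12) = r*(r + 3)*(r - 4)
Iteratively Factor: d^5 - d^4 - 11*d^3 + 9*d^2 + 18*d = (d - 3)*(d^4 + 2*d^3 - 5*d^2 - 6*d) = (d - 3)*(d - 2)*(d^3 + 4*d^2 + 3*d) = (d - 3)*(d - 2)*(d + 1)*(d^2 + 3*d) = (d - 3)*(d - 2)*(d + 1)*(d + 3)*(d)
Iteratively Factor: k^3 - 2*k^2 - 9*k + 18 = (k + 3)*(k^2 - 5*k + 6) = (k - 3)*(k + 3)*(k - 2)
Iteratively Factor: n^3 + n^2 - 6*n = (n + 3)*(n^2 - 2*n) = n*(n + 3)*(n - 2)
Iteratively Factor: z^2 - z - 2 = (z - 2)*(z + 1)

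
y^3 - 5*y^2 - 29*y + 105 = (y - 7)*(y - 3)*(y + 5)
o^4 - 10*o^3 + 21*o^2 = o^2*(o - 7)*(o - 3)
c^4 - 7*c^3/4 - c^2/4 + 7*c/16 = c*(c - 7/4)*(c - 1/2)*(c + 1/2)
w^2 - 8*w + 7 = (w - 7)*(w - 1)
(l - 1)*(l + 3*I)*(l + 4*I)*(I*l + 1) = I*l^4 - 6*l^3 - I*l^3 + 6*l^2 - 5*I*l^2 - 12*l + 5*I*l + 12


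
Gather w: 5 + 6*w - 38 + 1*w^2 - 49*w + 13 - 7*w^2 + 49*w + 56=-6*w^2 + 6*w + 36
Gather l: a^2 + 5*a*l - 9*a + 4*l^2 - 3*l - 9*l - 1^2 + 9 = a^2 - 9*a + 4*l^2 + l*(5*a - 12) + 8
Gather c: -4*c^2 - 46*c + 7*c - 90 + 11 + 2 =-4*c^2 - 39*c - 77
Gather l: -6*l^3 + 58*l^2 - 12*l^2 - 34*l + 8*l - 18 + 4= -6*l^3 + 46*l^2 - 26*l - 14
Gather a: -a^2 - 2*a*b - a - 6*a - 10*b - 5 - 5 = -a^2 + a*(-2*b - 7) - 10*b - 10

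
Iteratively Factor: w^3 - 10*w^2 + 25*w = (w - 5)*(w^2 - 5*w) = (w - 5)^2*(w)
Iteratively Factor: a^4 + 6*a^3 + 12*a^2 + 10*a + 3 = (a + 1)*(a^3 + 5*a^2 + 7*a + 3) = (a + 1)^2*(a^2 + 4*a + 3) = (a + 1)^3*(a + 3)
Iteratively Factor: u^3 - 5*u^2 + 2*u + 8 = (u - 4)*(u^2 - u - 2) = (u - 4)*(u + 1)*(u - 2)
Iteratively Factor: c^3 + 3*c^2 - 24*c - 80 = (c + 4)*(c^2 - c - 20) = (c + 4)^2*(c - 5)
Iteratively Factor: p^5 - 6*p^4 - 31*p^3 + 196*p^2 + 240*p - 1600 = (p + 4)*(p^4 - 10*p^3 + 9*p^2 + 160*p - 400) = (p - 5)*(p + 4)*(p^3 - 5*p^2 - 16*p + 80) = (p - 5)*(p + 4)^2*(p^2 - 9*p + 20) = (p - 5)*(p - 4)*(p + 4)^2*(p - 5)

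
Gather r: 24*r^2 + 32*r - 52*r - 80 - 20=24*r^2 - 20*r - 100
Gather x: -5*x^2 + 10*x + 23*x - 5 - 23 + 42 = -5*x^2 + 33*x + 14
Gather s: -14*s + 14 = 14 - 14*s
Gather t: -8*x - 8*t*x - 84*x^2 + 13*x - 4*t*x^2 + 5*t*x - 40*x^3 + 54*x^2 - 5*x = t*(-4*x^2 - 3*x) - 40*x^3 - 30*x^2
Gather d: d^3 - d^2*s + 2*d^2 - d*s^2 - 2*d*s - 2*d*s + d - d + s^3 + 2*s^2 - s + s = d^3 + d^2*(2 - s) + d*(-s^2 - 4*s) + s^3 + 2*s^2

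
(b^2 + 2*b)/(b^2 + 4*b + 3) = b*(b + 2)/(b^2 + 4*b + 3)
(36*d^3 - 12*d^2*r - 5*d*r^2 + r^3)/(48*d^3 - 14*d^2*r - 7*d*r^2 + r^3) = (-6*d + r)/(-8*d + r)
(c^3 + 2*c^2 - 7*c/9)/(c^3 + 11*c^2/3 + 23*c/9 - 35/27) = 3*c/(3*c + 5)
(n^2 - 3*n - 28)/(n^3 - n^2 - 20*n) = (n - 7)/(n*(n - 5))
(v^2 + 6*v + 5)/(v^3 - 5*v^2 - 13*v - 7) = (v + 5)/(v^2 - 6*v - 7)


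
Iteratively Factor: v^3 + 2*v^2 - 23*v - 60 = (v + 4)*(v^2 - 2*v - 15) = (v + 3)*(v + 4)*(v - 5)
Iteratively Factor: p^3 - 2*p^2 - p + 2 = (p + 1)*(p^2 - 3*p + 2) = (p - 2)*(p + 1)*(p - 1)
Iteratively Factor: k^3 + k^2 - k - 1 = (k - 1)*(k^2 + 2*k + 1) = (k - 1)*(k + 1)*(k + 1)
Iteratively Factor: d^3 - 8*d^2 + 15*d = (d - 5)*(d^2 - 3*d) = d*(d - 5)*(d - 3)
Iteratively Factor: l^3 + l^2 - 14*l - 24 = (l + 2)*(l^2 - l - 12) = (l + 2)*(l + 3)*(l - 4)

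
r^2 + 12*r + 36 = (r + 6)^2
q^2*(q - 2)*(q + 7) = q^4 + 5*q^3 - 14*q^2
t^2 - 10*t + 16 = (t - 8)*(t - 2)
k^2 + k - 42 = (k - 6)*(k + 7)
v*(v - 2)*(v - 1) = v^3 - 3*v^2 + 2*v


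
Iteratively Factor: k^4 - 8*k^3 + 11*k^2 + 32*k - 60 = (k + 2)*(k^3 - 10*k^2 + 31*k - 30) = (k - 2)*(k + 2)*(k^2 - 8*k + 15) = (k - 5)*(k - 2)*(k + 2)*(k - 3)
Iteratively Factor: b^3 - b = (b - 1)*(b^2 + b) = b*(b - 1)*(b + 1)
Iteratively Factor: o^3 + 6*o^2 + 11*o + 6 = (o + 1)*(o^2 + 5*o + 6) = (o + 1)*(o + 2)*(o + 3)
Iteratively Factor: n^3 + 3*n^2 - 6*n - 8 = (n - 2)*(n^2 + 5*n + 4) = (n - 2)*(n + 1)*(n + 4)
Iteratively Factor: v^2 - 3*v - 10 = (v + 2)*(v - 5)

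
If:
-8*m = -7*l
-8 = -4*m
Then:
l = 16/7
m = 2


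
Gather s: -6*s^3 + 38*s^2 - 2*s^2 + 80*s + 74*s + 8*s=-6*s^3 + 36*s^2 + 162*s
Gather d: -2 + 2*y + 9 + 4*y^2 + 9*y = 4*y^2 + 11*y + 7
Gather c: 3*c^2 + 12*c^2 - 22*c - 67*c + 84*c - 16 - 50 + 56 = 15*c^2 - 5*c - 10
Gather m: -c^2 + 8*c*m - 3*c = -c^2 + 8*c*m - 3*c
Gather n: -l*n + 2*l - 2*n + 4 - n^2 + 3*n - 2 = 2*l - n^2 + n*(1 - l) + 2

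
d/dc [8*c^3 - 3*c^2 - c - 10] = 24*c^2 - 6*c - 1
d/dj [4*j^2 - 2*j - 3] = 8*j - 2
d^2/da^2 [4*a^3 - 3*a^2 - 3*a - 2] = 24*a - 6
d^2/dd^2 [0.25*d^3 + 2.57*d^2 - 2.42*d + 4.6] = 1.5*d + 5.14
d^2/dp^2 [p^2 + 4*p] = 2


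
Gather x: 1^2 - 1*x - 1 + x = 0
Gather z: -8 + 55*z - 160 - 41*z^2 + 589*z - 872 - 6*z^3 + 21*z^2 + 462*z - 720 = -6*z^3 - 20*z^2 + 1106*z - 1760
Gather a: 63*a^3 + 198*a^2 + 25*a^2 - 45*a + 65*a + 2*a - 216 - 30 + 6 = 63*a^3 + 223*a^2 + 22*a - 240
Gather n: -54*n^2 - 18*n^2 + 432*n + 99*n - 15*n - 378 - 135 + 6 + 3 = -72*n^2 + 516*n - 504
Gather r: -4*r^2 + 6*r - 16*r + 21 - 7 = -4*r^2 - 10*r + 14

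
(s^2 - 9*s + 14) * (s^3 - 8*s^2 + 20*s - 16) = s^5 - 17*s^4 + 106*s^3 - 308*s^2 + 424*s - 224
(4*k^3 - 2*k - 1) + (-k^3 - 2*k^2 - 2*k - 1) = 3*k^3 - 2*k^2 - 4*k - 2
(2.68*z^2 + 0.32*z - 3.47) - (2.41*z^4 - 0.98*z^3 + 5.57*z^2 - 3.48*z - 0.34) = -2.41*z^4 + 0.98*z^3 - 2.89*z^2 + 3.8*z - 3.13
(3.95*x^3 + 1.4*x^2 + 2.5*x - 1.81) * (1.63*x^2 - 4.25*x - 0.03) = 6.4385*x^5 - 14.5055*x^4 - 1.9935*x^3 - 13.6173*x^2 + 7.6175*x + 0.0543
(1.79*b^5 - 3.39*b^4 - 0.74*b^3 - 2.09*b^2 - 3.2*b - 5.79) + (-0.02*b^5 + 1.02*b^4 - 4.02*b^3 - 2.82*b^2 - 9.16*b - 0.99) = 1.77*b^5 - 2.37*b^4 - 4.76*b^3 - 4.91*b^2 - 12.36*b - 6.78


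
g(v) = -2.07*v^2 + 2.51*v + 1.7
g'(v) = 2.51 - 4.14*v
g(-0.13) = 1.34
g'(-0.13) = 3.05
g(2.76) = -7.14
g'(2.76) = -8.92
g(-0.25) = 0.94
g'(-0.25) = 3.54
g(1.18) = 1.78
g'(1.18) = -2.38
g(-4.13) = -43.97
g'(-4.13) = 19.61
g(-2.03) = -11.93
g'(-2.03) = 10.91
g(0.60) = 2.46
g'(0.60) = 0.03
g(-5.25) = -68.53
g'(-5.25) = 24.24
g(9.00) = -143.38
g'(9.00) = -34.75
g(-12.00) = -326.50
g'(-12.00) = 52.19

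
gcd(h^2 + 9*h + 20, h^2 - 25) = h + 5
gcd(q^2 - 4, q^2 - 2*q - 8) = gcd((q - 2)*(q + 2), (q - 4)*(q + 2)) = q + 2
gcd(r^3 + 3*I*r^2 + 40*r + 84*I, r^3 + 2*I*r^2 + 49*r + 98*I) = r^2 + 9*I*r - 14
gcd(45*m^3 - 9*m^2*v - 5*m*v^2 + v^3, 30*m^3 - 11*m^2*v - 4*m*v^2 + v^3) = -15*m^2 - 2*m*v + v^2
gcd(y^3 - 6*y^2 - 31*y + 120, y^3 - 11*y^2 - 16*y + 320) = y^2 - 3*y - 40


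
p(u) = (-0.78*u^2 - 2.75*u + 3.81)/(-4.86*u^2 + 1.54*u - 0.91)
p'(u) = (-1.56*u - 2.75)/(-4.86*u^2 + 1.54*u - 0.91) + (9.72*u - 1.54)*(-0.78*u^2 - 2.75*u + 3.81)/(-4.86*u^2 + 1.54*u - 0.91)^2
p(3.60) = 0.28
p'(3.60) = -0.02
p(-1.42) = -0.48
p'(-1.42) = -0.53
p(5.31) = 0.25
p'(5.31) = -0.01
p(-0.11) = -3.60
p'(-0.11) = -6.00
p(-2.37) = -0.19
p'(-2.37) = -0.17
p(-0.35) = -2.29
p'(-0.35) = -4.45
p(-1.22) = -0.60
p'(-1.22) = -0.72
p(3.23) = 0.28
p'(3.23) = -0.01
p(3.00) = 0.29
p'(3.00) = -0.01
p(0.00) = -4.19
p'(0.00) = -4.06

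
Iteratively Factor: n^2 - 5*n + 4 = (n - 4)*(n - 1)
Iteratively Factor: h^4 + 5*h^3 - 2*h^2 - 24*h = (h + 3)*(h^3 + 2*h^2 - 8*h) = (h + 3)*(h + 4)*(h^2 - 2*h) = (h - 2)*(h + 3)*(h + 4)*(h)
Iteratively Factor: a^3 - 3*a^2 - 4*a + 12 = (a - 2)*(a^2 - a - 6) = (a - 3)*(a - 2)*(a + 2)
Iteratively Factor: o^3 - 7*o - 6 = (o + 1)*(o^2 - o - 6) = (o - 3)*(o + 1)*(o + 2)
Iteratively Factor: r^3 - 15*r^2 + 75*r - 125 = (r - 5)*(r^2 - 10*r + 25) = (r - 5)^2*(r - 5)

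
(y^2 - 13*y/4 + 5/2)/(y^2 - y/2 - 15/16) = 4*(y - 2)/(4*y + 3)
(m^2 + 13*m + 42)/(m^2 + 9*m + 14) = (m + 6)/(m + 2)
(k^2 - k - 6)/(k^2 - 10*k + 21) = (k + 2)/(k - 7)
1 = 1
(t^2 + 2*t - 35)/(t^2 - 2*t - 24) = (-t^2 - 2*t + 35)/(-t^2 + 2*t + 24)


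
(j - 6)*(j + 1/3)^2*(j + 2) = j^4 - 10*j^3/3 - 131*j^2/9 - 76*j/9 - 4/3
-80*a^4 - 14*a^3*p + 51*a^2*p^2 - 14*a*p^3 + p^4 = (-8*a + p)*(-5*a + p)*(-2*a + p)*(a + p)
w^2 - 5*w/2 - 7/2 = (w - 7/2)*(w + 1)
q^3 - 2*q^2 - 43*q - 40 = (q - 8)*(q + 1)*(q + 5)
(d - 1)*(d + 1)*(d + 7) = d^3 + 7*d^2 - d - 7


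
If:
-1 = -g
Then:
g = 1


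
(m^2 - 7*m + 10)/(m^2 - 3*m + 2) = (m - 5)/(m - 1)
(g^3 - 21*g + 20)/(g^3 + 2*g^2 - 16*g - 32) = (g^2 + 4*g - 5)/(g^2 + 6*g + 8)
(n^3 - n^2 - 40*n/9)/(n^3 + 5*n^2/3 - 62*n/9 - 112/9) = n*(3*n + 5)/(3*n^2 + 13*n + 14)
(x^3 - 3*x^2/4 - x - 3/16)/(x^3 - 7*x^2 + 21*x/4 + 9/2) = (x + 1/4)/(x - 6)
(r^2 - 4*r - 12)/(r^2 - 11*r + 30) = (r + 2)/(r - 5)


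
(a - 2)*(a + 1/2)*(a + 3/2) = a^3 - 13*a/4 - 3/2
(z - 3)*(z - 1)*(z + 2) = z^3 - 2*z^2 - 5*z + 6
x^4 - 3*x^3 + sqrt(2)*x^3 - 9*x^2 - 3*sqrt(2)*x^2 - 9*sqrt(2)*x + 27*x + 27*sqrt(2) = (x - 3)^2*(x + 3)*(x + sqrt(2))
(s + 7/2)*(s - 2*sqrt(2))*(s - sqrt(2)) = s^3 - 3*sqrt(2)*s^2 + 7*s^2/2 - 21*sqrt(2)*s/2 + 4*s + 14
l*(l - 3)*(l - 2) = l^3 - 5*l^2 + 6*l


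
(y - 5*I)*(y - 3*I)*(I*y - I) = I*y^3 + 8*y^2 - I*y^2 - 8*y - 15*I*y + 15*I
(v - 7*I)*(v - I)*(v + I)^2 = v^4 - 6*I*v^3 + 8*v^2 - 6*I*v + 7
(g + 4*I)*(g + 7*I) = g^2 + 11*I*g - 28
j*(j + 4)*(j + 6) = j^3 + 10*j^2 + 24*j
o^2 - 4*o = o*(o - 4)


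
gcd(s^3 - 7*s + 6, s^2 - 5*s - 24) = s + 3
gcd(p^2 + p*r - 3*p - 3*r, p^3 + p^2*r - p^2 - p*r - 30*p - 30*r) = p + r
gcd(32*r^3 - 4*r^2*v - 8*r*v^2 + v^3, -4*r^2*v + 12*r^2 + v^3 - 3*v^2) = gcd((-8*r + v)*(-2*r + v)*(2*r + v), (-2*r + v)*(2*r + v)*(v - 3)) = 4*r^2 - v^2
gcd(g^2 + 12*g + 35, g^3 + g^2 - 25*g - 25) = g + 5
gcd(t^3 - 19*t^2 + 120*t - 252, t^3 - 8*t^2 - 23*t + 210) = t^2 - 13*t + 42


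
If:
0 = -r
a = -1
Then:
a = -1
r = 0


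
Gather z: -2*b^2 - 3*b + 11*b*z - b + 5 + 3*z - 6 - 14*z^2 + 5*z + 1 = -2*b^2 - 4*b - 14*z^2 + z*(11*b + 8)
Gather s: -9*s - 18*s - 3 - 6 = -27*s - 9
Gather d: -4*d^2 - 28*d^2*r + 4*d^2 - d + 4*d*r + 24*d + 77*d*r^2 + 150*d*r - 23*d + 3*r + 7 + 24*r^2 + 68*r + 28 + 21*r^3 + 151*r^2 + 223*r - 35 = -28*d^2*r + d*(77*r^2 + 154*r) + 21*r^3 + 175*r^2 + 294*r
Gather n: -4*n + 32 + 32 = 64 - 4*n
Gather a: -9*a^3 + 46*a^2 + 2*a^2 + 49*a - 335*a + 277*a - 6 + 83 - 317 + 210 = -9*a^3 + 48*a^2 - 9*a - 30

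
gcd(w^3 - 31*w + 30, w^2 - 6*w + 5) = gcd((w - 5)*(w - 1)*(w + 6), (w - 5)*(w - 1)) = w^2 - 6*w + 5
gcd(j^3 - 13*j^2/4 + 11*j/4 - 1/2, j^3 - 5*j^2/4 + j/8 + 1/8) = j - 1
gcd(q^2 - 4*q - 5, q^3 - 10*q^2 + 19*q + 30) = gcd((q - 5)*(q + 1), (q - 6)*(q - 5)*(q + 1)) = q^2 - 4*q - 5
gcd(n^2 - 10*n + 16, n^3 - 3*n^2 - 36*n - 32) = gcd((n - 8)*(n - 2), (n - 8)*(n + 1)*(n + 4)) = n - 8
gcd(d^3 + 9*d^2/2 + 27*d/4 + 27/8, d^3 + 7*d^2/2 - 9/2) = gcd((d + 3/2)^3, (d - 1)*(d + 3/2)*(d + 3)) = d + 3/2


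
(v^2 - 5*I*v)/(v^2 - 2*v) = (v - 5*I)/(v - 2)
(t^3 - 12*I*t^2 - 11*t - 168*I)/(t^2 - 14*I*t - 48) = (t^2 - 4*I*t + 21)/(t - 6*I)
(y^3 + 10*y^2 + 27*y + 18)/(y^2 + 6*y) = y + 4 + 3/y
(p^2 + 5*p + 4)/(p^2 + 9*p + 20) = (p + 1)/(p + 5)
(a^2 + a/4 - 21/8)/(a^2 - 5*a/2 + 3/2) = (a + 7/4)/(a - 1)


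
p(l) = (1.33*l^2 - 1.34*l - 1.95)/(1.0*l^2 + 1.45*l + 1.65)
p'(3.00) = 0.24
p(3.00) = 0.40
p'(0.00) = 0.23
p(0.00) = -1.18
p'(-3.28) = 0.15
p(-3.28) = 2.19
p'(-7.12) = 0.06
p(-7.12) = 1.79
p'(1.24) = 0.64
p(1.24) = -0.31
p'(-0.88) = -3.14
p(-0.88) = 0.23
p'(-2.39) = -0.03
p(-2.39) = 2.27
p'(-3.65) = 0.15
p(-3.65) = 2.13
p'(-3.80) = 0.15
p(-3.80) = 2.11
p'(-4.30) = 0.13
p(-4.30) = 2.04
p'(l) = (-2.0*l - 1.45)*(1.33*l^2 - 1.34*l - 1.95)/(1.0*l^2 + 1.45*l + 1.65)^2 + (2.66*l - 1.34)/(1.0*l^2 + 1.45*l + 1.65) = (3.2685*l^2 + 8.289*l + 0.6165)/(1.0*l^4 + 2.9*l^3 + 5.4025*l^2 + 4.785*l + 2.7225)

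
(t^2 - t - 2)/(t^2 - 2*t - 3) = (t - 2)/(t - 3)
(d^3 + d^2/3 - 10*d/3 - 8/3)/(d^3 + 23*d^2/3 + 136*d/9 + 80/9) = 3*(d^2 - d - 2)/(3*d^2 + 19*d + 20)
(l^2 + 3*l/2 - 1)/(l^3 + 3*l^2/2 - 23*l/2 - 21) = (2*l - 1)/(2*l^2 - l - 21)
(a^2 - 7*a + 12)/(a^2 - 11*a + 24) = (a - 4)/(a - 8)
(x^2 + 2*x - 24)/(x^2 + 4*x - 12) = (x - 4)/(x - 2)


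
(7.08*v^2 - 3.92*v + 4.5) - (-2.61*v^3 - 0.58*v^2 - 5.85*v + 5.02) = 2.61*v^3 + 7.66*v^2 + 1.93*v - 0.52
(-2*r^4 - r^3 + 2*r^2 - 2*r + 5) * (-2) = 4*r^4 + 2*r^3 - 4*r^2 + 4*r - 10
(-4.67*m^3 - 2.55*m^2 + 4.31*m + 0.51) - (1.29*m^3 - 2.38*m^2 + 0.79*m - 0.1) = -5.96*m^3 - 0.17*m^2 + 3.52*m + 0.61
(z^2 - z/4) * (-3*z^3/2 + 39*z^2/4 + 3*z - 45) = -3*z^5/2 + 81*z^4/8 + 9*z^3/16 - 183*z^2/4 + 45*z/4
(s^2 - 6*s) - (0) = s^2 - 6*s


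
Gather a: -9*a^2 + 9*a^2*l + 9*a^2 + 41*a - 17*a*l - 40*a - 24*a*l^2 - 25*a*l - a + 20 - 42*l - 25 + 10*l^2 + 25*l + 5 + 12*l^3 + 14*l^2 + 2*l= 9*a^2*l + a*(-24*l^2 - 42*l) + 12*l^3 + 24*l^2 - 15*l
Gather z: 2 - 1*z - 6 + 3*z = 2*z - 4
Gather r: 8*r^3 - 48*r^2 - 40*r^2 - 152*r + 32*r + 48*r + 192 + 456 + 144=8*r^3 - 88*r^2 - 72*r + 792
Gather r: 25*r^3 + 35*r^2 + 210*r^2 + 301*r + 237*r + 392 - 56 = 25*r^3 + 245*r^2 + 538*r + 336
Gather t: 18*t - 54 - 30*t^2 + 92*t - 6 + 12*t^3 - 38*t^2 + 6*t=12*t^3 - 68*t^2 + 116*t - 60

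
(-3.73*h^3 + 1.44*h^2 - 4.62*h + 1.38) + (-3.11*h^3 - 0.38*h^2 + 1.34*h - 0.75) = -6.84*h^3 + 1.06*h^2 - 3.28*h + 0.63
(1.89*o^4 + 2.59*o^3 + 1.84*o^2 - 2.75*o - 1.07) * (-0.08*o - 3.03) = -0.1512*o^5 - 5.9339*o^4 - 7.9949*o^3 - 5.3552*o^2 + 8.4181*o + 3.2421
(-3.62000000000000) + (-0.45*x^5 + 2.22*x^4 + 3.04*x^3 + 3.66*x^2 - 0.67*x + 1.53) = -0.45*x^5 + 2.22*x^4 + 3.04*x^3 + 3.66*x^2 - 0.67*x - 2.09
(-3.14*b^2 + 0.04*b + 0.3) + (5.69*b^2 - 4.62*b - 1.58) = 2.55*b^2 - 4.58*b - 1.28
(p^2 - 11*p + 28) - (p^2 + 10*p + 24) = 4 - 21*p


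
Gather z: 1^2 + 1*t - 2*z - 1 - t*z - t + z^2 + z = z^2 + z*(-t - 1)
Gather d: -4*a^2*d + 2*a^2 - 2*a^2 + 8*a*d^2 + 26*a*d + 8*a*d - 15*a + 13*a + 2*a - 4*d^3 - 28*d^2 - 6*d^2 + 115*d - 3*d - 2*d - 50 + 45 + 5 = -4*d^3 + d^2*(8*a - 34) + d*(-4*a^2 + 34*a + 110)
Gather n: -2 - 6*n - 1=-6*n - 3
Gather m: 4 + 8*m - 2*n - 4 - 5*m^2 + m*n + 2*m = -5*m^2 + m*(n + 10) - 2*n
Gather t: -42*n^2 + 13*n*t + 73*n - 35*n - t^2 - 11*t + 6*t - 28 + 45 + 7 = -42*n^2 + 38*n - t^2 + t*(13*n - 5) + 24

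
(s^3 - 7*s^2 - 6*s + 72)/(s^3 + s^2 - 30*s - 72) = (s - 4)/(s + 4)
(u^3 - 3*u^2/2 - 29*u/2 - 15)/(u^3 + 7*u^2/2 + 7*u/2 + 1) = (2*u^2 - 7*u - 15)/(2*u^2 + 3*u + 1)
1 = 1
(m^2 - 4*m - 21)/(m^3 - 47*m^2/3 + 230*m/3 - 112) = 3*(m + 3)/(3*m^2 - 26*m + 48)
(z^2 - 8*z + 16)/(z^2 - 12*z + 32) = (z - 4)/(z - 8)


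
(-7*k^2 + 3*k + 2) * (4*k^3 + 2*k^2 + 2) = -28*k^5 - 2*k^4 + 14*k^3 - 10*k^2 + 6*k + 4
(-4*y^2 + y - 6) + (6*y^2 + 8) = 2*y^2 + y + 2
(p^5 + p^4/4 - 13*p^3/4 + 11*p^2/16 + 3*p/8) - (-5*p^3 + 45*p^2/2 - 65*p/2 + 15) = p^5 + p^4/4 + 7*p^3/4 - 349*p^2/16 + 263*p/8 - 15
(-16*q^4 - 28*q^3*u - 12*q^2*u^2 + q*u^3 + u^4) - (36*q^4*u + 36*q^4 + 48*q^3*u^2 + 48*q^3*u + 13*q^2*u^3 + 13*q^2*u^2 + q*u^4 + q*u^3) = -36*q^4*u - 52*q^4 - 48*q^3*u^2 - 76*q^3*u - 13*q^2*u^3 - 25*q^2*u^2 - q*u^4 + u^4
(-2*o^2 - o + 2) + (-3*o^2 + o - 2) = -5*o^2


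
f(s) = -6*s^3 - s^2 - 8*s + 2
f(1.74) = -46.56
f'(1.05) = -29.94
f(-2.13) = 72.48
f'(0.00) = -8.00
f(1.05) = -14.45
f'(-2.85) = -148.50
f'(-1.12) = -28.34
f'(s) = -18*s^2 - 2*s - 8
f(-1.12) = 18.14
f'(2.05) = -87.74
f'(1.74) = -65.98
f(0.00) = 2.00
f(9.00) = -4525.00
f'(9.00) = -1484.00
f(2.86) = -169.42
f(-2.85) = 155.57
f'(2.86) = -160.95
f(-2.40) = 98.38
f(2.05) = -70.29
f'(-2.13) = -85.40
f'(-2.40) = -106.88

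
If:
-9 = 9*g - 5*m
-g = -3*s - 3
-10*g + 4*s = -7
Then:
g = 9/26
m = 63/26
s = -23/26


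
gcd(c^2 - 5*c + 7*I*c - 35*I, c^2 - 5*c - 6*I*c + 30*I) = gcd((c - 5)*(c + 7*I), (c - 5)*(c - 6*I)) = c - 5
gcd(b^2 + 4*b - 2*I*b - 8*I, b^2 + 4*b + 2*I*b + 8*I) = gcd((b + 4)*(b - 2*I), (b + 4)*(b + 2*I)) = b + 4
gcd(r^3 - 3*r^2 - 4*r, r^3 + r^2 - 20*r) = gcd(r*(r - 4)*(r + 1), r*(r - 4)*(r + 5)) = r^2 - 4*r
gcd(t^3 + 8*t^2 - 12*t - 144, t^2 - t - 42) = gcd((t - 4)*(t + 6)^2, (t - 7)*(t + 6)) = t + 6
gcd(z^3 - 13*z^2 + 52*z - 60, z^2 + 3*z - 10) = z - 2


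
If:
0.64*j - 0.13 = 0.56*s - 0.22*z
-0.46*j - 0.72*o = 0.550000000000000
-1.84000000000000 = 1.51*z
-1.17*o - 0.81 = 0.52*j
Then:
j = -0.37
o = -0.53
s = -1.13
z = -1.22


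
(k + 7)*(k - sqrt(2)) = k^2 - sqrt(2)*k + 7*k - 7*sqrt(2)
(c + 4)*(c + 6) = c^2 + 10*c + 24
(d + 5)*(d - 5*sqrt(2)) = d^2 - 5*sqrt(2)*d + 5*d - 25*sqrt(2)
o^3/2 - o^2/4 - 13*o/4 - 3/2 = (o/2 + 1)*(o - 3)*(o + 1/2)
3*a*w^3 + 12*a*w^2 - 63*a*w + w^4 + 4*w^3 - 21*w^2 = w*(3*a + w)*(w - 3)*(w + 7)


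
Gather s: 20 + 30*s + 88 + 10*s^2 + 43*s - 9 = 10*s^2 + 73*s + 99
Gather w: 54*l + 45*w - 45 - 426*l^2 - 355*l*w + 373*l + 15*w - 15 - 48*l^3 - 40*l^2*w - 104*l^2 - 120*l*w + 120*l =-48*l^3 - 530*l^2 + 547*l + w*(-40*l^2 - 475*l + 60) - 60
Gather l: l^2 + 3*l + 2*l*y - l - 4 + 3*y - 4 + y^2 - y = l^2 + l*(2*y + 2) + y^2 + 2*y - 8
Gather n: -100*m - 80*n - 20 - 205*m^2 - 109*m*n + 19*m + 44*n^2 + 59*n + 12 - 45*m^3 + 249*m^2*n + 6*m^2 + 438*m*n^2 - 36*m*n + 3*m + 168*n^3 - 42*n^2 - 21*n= -45*m^3 - 199*m^2 - 78*m + 168*n^3 + n^2*(438*m + 2) + n*(249*m^2 - 145*m - 42) - 8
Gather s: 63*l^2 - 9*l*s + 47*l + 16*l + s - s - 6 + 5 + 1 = 63*l^2 - 9*l*s + 63*l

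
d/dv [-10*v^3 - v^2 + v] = -30*v^2 - 2*v + 1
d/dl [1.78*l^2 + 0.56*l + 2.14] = 3.56*l + 0.56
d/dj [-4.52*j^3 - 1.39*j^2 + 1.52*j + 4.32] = -13.56*j^2 - 2.78*j + 1.52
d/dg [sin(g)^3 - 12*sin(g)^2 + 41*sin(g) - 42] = (3*sin(g)^2 - 24*sin(g) + 41)*cos(g)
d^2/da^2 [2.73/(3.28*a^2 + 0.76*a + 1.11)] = (-58.740864*a^2 - 13.610688*a + 2.73*(6.56*a + 0.76)*(13.12*a + 1.52) - 19.878768)/(3.28*a^2 + 0.76*a + 1.11)^3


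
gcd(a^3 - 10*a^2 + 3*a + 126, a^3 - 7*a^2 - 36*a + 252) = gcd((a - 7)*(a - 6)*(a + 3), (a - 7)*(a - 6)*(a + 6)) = a^2 - 13*a + 42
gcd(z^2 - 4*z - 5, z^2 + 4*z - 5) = 1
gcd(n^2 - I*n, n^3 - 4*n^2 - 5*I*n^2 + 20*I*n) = n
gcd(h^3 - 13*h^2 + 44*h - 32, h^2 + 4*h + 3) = 1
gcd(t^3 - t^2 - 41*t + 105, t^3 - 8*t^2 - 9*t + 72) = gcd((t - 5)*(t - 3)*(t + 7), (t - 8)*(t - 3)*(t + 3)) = t - 3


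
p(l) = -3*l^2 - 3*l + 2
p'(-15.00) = 87.00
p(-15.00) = -628.00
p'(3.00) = -21.00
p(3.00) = -34.00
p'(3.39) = -23.34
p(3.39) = -42.65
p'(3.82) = -25.92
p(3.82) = -53.24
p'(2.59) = -18.54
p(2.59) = -25.89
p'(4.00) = -27.00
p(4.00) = -58.00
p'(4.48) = -29.88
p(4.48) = -71.65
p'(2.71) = -19.26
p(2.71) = -28.16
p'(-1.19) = 4.14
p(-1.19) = 1.32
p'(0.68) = -7.08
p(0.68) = -1.43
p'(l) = -6*l - 3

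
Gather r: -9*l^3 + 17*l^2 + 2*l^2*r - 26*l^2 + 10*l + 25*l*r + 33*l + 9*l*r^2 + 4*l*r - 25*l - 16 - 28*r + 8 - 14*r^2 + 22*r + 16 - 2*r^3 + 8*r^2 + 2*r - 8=-9*l^3 - 9*l^2 + 18*l - 2*r^3 + r^2*(9*l - 6) + r*(2*l^2 + 29*l - 4)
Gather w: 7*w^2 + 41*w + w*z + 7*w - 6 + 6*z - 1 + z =7*w^2 + w*(z + 48) + 7*z - 7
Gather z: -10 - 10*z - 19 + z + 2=-9*z - 27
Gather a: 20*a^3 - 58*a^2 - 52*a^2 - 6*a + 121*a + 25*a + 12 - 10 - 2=20*a^3 - 110*a^2 + 140*a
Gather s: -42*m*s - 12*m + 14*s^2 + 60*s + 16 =-12*m + 14*s^2 + s*(60 - 42*m) + 16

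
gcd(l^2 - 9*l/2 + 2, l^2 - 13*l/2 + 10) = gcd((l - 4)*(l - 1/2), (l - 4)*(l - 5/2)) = l - 4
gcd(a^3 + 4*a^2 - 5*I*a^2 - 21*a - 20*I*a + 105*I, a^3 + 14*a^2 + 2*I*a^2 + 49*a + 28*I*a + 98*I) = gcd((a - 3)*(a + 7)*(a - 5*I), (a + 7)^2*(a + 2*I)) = a + 7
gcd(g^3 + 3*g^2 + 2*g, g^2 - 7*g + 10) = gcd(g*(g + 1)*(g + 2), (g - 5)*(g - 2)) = 1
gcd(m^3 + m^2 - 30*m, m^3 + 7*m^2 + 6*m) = m^2 + 6*m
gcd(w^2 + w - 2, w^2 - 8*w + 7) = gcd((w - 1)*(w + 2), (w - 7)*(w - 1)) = w - 1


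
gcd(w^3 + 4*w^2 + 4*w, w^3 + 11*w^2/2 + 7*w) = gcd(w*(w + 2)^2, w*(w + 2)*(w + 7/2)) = w^2 + 2*w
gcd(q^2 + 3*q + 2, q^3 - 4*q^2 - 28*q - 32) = q + 2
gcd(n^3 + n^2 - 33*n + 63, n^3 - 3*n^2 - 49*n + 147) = n^2 + 4*n - 21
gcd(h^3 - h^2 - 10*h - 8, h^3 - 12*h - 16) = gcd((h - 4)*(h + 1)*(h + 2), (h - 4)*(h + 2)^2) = h^2 - 2*h - 8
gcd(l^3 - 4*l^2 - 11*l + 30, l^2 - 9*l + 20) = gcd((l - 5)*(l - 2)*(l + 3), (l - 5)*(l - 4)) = l - 5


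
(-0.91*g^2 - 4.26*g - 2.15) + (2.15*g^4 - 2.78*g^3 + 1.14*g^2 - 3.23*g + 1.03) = 2.15*g^4 - 2.78*g^3 + 0.23*g^2 - 7.49*g - 1.12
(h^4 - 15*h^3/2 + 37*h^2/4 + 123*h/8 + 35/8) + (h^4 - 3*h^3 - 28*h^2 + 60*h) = 2*h^4 - 21*h^3/2 - 75*h^2/4 + 603*h/8 + 35/8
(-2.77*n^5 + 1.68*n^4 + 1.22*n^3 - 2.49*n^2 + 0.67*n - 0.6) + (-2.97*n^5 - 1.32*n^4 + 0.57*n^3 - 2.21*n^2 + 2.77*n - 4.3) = -5.74*n^5 + 0.36*n^4 + 1.79*n^3 - 4.7*n^2 + 3.44*n - 4.9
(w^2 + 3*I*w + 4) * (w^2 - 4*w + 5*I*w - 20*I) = w^4 - 4*w^3 + 8*I*w^3 - 11*w^2 - 32*I*w^2 + 44*w + 20*I*w - 80*I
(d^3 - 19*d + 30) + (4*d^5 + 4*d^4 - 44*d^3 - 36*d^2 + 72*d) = 4*d^5 + 4*d^4 - 43*d^3 - 36*d^2 + 53*d + 30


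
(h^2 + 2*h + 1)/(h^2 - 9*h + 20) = (h^2 + 2*h + 1)/(h^2 - 9*h + 20)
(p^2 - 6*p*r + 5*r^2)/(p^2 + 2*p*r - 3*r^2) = (p - 5*r)/(p + 3*r)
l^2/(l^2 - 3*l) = l/(l - 3)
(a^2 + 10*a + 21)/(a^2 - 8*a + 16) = (a^2 + 10*a + 21)/(a^2 - 8*a + 16)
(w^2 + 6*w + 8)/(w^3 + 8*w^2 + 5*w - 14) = (w + 4)/(w^2 + 6*w - 7)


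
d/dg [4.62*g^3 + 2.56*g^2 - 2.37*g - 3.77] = 13.86*g^2 + 5.12*g - 2.37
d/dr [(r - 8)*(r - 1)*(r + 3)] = 3*r^2 - 12*r - 19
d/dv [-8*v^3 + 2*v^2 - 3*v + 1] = -24*v^2 + 4*v - 3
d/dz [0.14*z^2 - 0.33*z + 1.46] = 0.28*z - 0.33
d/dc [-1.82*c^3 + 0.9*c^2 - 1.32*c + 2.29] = -5.46*c^2 + 1.8*c - 1.32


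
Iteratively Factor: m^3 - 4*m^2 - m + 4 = (m - 4)*(m^2 - 1) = (m - 4)*(m - 1)*(m + 1)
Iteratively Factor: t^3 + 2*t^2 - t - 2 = (t + 1)*(t^2 + t - 2) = (t - 1)*(t + 1)*(t + 2)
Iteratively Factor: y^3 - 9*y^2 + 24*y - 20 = (y - 2)*(y^2 - 7*y + 10) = (y - 5)*(y - 2)*(y - 2)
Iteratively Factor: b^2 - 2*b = (b - 2)*(b)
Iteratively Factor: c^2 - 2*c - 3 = (c + 1)*(c - 3)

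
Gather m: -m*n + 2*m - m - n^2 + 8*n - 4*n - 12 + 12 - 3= m*(1 - n) - n^2 + 4*n - 3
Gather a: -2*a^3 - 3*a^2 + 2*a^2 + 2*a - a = -2*a^3 - a^2 + a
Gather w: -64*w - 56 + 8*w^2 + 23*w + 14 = 8*w^2 - 41*w - 42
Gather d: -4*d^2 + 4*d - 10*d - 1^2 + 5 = -4*d^2 - 6*d + 4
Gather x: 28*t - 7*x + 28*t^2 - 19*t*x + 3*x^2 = 28*t^2 + 28*t + 3*x^2 + x*(-19*t - 7)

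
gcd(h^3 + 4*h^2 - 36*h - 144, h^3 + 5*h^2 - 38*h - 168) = h^2 - 2*h - 24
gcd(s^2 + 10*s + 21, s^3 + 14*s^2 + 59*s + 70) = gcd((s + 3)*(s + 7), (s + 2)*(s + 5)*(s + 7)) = s + 7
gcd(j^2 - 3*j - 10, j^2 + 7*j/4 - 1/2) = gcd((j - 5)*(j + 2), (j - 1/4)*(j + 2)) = j + 2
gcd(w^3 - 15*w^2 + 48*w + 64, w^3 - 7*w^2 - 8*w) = w^2 - 7*w - 8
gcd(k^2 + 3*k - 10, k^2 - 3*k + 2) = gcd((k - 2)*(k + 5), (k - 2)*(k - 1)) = k - 2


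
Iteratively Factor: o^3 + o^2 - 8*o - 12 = (o + 2)*(o^2 - o - 6) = (o - 3)*(o + 2)*(o + 2)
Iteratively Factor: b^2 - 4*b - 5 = (b + 1)*(b - 5)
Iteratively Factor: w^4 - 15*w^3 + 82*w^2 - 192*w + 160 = (w - 2)*(w^3 - 13*w^2 + 56*w - 80) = (w - 4)*(w - 2)*(w^2 - 9*w + 20) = (w - 5)*(w - 4)*(w - 2)*(w - 4)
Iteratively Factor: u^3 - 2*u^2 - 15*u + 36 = (u - 3)*(u^2 + u - 12) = (u - 3)^2*(u + 4)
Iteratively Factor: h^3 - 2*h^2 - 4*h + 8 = (h - 2)*(h^2 - 4) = (h - 2)^2*(h + 2)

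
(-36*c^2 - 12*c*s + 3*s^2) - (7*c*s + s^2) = -36*c^2 - 19*c*s + 2*s^2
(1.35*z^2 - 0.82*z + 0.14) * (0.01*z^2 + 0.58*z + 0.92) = 0.0135*z^4 + 0.7748*z^3 + 0.7678*z^2 - 0.6732*z + 0.1288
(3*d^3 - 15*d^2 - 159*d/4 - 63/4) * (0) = 0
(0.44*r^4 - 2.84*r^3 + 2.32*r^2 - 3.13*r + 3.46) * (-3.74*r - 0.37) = -1.6456*r^5 + 10.4588*r^4 - 7.626*r^3 + 10.8478*r^2 - 11.7823*r - 1.2802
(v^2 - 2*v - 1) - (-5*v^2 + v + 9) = 6*v^2 - 3*v - 10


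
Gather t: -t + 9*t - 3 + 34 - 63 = 8*t - 32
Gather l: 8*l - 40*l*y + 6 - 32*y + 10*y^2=l*(8 - 40*y) + 10*y^2 - 32*y + 6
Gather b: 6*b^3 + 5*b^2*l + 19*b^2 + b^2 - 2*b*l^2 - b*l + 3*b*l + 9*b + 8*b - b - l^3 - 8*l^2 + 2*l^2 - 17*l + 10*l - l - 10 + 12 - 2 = 6*b^3 + b^2*(5*l + 20) + b*(-2*l^2 + 2*l + 16) - l^3 - 6*l^2 - 8*l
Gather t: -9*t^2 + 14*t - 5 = -9*t^2 + 14*t - 5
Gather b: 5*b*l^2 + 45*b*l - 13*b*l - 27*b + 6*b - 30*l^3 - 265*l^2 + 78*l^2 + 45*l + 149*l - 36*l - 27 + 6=b*(5*l^2 + 32*l - 21) - 30*l^3 - 187*l^2 + 158*l - 21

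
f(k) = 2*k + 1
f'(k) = 2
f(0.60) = 2.20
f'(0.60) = 2.00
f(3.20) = 7.40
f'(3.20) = 2.00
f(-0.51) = -0.02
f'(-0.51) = 2.00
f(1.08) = 3.16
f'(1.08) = 2.00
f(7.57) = 16.14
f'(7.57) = 2.00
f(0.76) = 2.52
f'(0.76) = 2.00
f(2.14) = 5.28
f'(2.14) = 2.00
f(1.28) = 3.56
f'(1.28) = 2.00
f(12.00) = 25.00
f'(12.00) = 2.00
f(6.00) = 13.00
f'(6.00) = 2.00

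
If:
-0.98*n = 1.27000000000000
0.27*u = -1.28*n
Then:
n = -1.30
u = 6.14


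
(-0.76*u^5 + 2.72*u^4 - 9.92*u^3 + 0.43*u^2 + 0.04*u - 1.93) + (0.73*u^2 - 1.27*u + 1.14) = -0.76*u^5 + 2.72*u^4 - 9.92*u^3 + 1.16*u^2 - 1.23*u - 0.79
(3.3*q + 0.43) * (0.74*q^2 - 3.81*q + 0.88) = 2.442*q^3 - 12.2548*q^2 + 1.2657*q + 0.3784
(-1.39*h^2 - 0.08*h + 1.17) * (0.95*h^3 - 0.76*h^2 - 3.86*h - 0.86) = -1.3205*h^5 + 0.9804*h^4 + 6.5377*h^3 + 0.615*h^2 - 4.4474*h - 1.0062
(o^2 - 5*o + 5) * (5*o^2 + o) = 5*o^4 - 24*o^3 + 20*o^2 + 5*o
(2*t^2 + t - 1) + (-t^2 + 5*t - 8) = t^2 + 6*t - 9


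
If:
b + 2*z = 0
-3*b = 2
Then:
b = -2/3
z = 1/3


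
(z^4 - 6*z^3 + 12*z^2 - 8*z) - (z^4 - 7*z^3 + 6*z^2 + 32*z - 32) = z^3 + 6*z^2 - 40*z + 32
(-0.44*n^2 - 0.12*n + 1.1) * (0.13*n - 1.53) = -0.0572*n^3 + 0.6576*n^2 + 0.3266*n - 1.683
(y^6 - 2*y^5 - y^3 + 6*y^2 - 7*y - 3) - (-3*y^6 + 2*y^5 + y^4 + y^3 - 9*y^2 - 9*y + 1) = 4*y^6 - 4*y^5 - y^4 - 2*y^3 + 15*y^2 + 2*y - 4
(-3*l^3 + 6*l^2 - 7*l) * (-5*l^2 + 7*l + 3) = 15*l^5 - 51*l^4 + 68*l^3 - 31*l^2 - 21*l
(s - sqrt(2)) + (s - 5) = 2*s - 5 - sqrt(2)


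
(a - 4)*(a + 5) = a^2 + a - 20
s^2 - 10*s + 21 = (s - 7)*(s - 3)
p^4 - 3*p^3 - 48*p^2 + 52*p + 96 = (p - 8)*(p - 2)*(p + 1)*(p + 6)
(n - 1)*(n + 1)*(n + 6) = n^3 + 6*n^2 - n - 6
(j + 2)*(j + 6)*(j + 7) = j^3 + 15*j^2 + 68*j + 84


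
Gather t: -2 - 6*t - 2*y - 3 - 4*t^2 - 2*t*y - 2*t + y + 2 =-4*t^2 + t*(-2*y - 8) - y - 3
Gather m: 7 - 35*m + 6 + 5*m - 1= 12 - 30*m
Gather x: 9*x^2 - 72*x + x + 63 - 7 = 9*x^2 - 71*x + 56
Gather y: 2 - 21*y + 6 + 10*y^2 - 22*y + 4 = 10*y^2 - 43*y + 12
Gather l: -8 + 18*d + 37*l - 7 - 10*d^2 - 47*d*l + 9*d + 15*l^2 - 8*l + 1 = -10*d^2 + 27*d + 15*l^2 + l*(29 - 47*d) - 14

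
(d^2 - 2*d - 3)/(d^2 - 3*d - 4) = (d - 3)/(d - 4)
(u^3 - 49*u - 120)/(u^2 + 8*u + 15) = u - 8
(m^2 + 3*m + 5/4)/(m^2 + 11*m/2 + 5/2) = (m + 5/2)/(m + 5)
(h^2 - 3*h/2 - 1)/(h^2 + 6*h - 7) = (h^2 - 3*h/2 - 1)/(h^2 + 6*h - 7)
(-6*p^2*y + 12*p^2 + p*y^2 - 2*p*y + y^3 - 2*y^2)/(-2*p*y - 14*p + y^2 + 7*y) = (3*p*y - 6*p + y^2 - 2*y)/(y + 7)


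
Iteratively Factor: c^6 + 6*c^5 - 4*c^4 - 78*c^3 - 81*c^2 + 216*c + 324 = (c + 2)*(c^5 + 4*c^4 - 12*c^3 - 54*c^2 + 27*c + 162) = (c - 2)*(c + 2)*(c^4 + 6*c^3 - 54*c - 81) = (c - 3)*(c - 2)*(c + 2)*(c^3 + 9*c^2 + 27*c + 27) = (c - 3)*(c - 2)*(c + 2)*(c + 3)*(c^2 + 6*c + 9) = (c - 3)*(c - 2)*(c + 2)*(c + 3)^2*(c + 3)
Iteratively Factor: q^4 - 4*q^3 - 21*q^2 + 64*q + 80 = (q - 4)*(q^3 - 21*q - 20) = (q - 5)*(q - 4)*(q^2 + 5*q + 4) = (q - 5)*(q - 4)*(q + 1)*(q + 4)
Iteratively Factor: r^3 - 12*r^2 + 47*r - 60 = (r - 5)*(r^2 - 7*r + 12) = (r - 5)*(r - 3)*(r - 4)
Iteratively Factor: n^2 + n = (n + 1)*(n)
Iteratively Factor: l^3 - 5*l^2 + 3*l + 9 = (l - 3)*(l^2 - 2*l - 3) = (l - 3)*(l + 1)*(l - 3)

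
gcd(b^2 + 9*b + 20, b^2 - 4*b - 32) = b + 4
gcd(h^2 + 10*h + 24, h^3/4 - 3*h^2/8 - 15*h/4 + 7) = h + 4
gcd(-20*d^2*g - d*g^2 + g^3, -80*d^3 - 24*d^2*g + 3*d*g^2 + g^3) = 20*d^2 + d*g - g^2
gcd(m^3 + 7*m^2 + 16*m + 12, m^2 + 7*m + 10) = m + 2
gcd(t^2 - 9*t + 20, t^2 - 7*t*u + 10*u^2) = 1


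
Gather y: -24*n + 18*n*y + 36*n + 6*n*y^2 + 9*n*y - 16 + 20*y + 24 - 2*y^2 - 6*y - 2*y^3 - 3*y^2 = 12*n - 2*y^3 + y^2*(6*n - 5) + y*(27*n + 14) + 8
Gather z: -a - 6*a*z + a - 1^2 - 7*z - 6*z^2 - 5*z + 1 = -6*z^2 + z*(-6*a - 12)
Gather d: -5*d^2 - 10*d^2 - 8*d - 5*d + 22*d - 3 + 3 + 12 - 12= -15*d^2 + 9*d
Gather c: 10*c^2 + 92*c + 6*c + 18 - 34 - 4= 10*c^2 + 98*c - 20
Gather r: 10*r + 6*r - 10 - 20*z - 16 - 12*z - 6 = 16*r - 32*z - 32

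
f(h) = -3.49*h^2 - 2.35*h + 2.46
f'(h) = -6.98*h - 2.35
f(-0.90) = 1.75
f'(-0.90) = 3.93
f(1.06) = -3.95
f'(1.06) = -9.75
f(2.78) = -31.05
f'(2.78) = -21.75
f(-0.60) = 2.61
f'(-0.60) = 1.84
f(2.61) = -27.45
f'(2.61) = -20.57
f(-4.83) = -67.61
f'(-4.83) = 31.36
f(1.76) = -12.49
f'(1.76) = -14.63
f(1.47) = -8.54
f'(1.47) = -12.61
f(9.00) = -301.38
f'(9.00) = -65.17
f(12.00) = -528.30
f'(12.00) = -86.11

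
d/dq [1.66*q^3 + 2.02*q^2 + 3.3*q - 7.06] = 4.98*q^2 + 4.04*q + 3.3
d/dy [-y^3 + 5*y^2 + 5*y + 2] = -3*y^2 + 10*y + 5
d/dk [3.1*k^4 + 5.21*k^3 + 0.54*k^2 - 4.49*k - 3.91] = 12.4*k^3 + 15.63*k^2 + 1.08*k - 4.49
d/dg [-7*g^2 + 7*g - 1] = 7 - 14*g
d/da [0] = 0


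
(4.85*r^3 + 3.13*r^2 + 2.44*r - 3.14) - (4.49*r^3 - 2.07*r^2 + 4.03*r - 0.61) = 0.359999999999999*r^3 + 5.2*r^2 - 1.59*r - 2.53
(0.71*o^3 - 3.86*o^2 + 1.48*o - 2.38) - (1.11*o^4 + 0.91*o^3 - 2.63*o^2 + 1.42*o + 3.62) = -1.11*o^4 - 0.2*o^3 - 1.23*o^2 + 0.0600000000000001*o - 6.0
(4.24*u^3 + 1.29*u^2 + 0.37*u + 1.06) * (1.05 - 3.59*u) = -15.2216*u^4 - 0.179099999999999*u^3 + 0.0262*u^2 - 3.4169*u + 1.113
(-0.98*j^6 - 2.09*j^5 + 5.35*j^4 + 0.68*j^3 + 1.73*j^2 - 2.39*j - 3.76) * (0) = 0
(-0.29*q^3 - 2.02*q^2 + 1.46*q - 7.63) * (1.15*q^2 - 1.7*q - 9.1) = -0.3335*q^5 - 1.83*q^4 + 7.752*q^3 + 7.1255*q^2 - 0.315*q + 69.433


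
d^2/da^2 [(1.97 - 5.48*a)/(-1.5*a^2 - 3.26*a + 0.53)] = ((3.0*a + 3.26)*(5.48*a - 1.97)*(6.0*a + 6.52) - (49.32*a + 29.8196)*(1.5*a^2 + 3.26*a - 0.53))/(1.5*a^2 + 3.26*a - 0.53)^3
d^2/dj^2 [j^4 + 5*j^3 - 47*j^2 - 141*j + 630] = 12*j^2 + 30*j - 94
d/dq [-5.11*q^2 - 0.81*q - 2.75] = -10.22*q - 0.81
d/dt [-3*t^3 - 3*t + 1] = -9*t^2 - 3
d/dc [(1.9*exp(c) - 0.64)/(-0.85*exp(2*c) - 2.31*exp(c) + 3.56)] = (1.615*exp(2*c) - 1.088*exp(c) + 5.2856)*exp(c)/(0.7225*exp(4*c) + 3.927*exp(3*c) - 0.7159*exp(2*c) - 16.4472*exp(c) + 12.6736)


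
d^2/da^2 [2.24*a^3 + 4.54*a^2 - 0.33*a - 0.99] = 13.44*a + 9.08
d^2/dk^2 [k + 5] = 0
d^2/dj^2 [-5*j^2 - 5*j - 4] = -10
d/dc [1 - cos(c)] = sin(c)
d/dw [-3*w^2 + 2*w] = 2 - 6*w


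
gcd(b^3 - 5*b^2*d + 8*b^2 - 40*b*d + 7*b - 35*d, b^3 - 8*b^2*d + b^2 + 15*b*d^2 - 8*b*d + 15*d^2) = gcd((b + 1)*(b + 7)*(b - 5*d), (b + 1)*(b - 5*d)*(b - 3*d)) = b^2 - 5*b*d + b - 5*d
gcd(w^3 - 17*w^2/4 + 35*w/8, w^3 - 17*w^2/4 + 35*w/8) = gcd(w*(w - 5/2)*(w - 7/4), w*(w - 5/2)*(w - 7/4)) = w^3 - 17*w^2/4 + 35*w/8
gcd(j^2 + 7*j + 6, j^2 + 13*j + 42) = j + 6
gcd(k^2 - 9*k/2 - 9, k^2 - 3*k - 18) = k - 6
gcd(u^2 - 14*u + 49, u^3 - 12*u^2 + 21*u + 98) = u^2 - 14*u + 49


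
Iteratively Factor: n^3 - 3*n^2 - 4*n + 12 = (n - 2)*(n^2 - n - 6) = (n - 3)*(n - 2)*(n + 2)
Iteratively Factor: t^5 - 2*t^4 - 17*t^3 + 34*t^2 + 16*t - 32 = (t + 1)*(t^4 - 3*t^3 - 14*t^2 + 48*t - 32) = (t + 1)*(t + 4)*(t^3 - 7*t^2 + 14*t - 8) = (t - 1)*(t + 1)*(t + 4)*(t^2 - 6*t + 8) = (t - 2)*(t - 1)*(t + 1)*(t + 4)*(t - 4)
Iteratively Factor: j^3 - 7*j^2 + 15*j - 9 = (j - 3)*(j^2 - 4*j + 3) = (j - 3)*(j - 1)*(j - 3)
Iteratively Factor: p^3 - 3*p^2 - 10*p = (p + 2)*(p^2 - 5*p) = p*(p + 2)*(p - 5)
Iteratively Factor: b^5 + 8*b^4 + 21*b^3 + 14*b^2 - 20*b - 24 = (b + 3)*(b^4 + 5*b^3 + 6*b^2 - 4*b - 8) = (b + 2)*(b + 3)*(b^3 + 3*b^2 - 4) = (b + 2)^2*(b + 3)*(b^2 + b - 2) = (b + 2)^3*(b + 3)*(b - 1)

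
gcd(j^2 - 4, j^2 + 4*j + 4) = j + 2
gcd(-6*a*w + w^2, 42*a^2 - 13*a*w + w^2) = -6*a + w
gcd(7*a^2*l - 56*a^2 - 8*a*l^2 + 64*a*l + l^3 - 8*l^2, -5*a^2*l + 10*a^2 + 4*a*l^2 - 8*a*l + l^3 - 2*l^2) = a - l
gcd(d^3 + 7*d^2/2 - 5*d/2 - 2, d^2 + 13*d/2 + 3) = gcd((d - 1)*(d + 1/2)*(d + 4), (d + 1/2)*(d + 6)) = d + 1/2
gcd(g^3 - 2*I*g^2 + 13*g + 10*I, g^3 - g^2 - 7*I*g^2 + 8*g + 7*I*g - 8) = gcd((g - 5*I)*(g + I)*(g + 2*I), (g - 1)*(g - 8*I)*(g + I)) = g + I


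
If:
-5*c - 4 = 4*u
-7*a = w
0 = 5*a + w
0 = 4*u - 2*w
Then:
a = 0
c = -4/5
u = 0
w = 0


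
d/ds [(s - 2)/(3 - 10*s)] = -17/(10*s - 3)^2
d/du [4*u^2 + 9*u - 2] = 8*u + 9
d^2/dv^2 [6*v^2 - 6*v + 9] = 12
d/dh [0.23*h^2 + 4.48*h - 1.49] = 0.46*h + 4.48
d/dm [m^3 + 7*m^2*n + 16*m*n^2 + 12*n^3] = 3*m^2 + 14*m*n + 16*n^2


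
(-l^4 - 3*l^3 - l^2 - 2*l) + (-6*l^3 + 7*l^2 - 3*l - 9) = -l^4 - 9*l^3 + 6*l^2 - 5*l - 9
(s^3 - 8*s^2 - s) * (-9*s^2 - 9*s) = -9*s^5 + 63*s^4 + 81*s^3 + 9*s^2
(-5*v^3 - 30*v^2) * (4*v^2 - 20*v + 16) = -20*v^5 - 20*v^4 + 520*v^3 - 480*v^2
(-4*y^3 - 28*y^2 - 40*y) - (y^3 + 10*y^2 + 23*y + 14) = -5*y^3 - 38*y^2 - 63*y - 14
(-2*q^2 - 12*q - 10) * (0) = 0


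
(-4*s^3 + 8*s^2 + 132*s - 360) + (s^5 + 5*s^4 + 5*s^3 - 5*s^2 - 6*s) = s^5 + 5*s^4 + s^3 + 3*s^2 + 126*s - 360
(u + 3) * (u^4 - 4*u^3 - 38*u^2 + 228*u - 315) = u^5 - u^4 - 50*u^3 + 114*u^2 + 369*u - 945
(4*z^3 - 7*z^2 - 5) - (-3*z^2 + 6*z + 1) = 4*z^3 - 4*z^2 - 6*z - 6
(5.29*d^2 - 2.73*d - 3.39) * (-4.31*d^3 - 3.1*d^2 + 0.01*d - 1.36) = -22.7999*d^5 - 4.6327*d^4 + 23.1268*d^3 + 3.2873*d^2 + 3.6789*d + 4.6104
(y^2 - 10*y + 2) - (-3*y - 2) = y^2 - 7*y + 4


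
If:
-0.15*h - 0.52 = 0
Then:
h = -3.47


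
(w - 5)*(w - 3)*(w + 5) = w^3 - 3*w^2 - 25*w + 75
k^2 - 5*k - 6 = (k - 6)*(k + 1)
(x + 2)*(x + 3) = x^2 + 5*x + 6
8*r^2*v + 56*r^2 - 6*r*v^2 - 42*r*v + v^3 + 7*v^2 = (-4*r + v)*(-2*r + v)*(v + 7)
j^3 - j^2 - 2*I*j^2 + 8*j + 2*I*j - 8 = (j - 1)*(j - 4*I)*(j + 2*I)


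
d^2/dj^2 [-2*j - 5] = 0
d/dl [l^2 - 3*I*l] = 2*l - 3*I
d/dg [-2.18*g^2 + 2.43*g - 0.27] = 2.43 - 4.36*g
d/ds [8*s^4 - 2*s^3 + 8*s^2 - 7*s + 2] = 32*s^3 - 6*s^2 + 16*s - 7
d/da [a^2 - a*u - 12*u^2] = 2*a - u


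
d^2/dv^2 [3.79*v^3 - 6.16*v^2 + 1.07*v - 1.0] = 22.74*v - 12.32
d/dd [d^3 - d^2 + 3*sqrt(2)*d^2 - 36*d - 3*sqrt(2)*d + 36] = 3*d^2 - 2*d + 6*sqrt(2)*d - 36 - 3*sqrt(2)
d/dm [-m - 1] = -1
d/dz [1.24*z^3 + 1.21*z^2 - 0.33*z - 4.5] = 3.72*z^2 + 2.42*z - 0.33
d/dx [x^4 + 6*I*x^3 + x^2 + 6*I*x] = 4*x^3 + 18*I*x^2 + 2*x + 6*I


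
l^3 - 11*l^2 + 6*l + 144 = (l - 8)*(l - 6)*(l + 3)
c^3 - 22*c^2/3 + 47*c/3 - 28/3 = (c - 4)*(c - 7/3)*(c - 1)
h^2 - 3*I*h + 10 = (h - 5*I)*(h + 2*I)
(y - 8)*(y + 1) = y^2 - 7*y - 8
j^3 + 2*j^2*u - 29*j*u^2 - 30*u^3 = (j - 5*u)*(j + u)*(j + 6*u)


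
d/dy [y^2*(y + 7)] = y*(3*y + 14)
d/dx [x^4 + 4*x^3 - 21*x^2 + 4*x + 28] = 4*x^3 + 12*x^2 - 42*x + 4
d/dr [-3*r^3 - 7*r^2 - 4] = r*(-9*r - 14)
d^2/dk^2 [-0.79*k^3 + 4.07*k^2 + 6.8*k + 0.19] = 8.14 - 4.74*k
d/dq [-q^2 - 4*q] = -2*q - 4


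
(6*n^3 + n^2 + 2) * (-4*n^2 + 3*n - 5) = -24*n^5 + 14*n^4 - 27*n^3 - 13*n^2 + 6*n - 10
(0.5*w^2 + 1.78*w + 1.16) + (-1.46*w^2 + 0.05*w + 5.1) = -0.96*w^2 + 1.83*w + 6.26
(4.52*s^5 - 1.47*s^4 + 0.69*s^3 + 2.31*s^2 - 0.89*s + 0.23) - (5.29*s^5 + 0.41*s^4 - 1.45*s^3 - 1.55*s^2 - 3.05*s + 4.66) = -0.77*s^5 - 1.88*s^4 + 2.14*s^3 + 3.86*s^2 + 2.16*s - 4.43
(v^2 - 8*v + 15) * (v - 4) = v^3 - 12*v^2 + 47*v - 60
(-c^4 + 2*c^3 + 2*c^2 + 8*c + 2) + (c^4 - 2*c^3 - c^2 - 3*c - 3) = c^2 + 5*c - 1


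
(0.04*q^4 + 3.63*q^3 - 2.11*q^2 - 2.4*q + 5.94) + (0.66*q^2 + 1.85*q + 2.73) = 0.04*q^4 + 3.63*q^3 - 1.45*q^2 - 0.55*q + 8.67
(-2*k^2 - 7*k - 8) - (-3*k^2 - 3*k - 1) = k^2 - 4*k - 7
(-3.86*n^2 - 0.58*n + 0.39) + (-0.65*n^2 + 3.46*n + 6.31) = -4.51*n^2 + 2.88*n + 6.7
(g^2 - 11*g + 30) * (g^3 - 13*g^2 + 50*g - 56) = g^5 - 24*g^4 + 223*g^3 - 996*g^2 + 2116*g - 1680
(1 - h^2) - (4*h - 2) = -h^2 - 4*h + 3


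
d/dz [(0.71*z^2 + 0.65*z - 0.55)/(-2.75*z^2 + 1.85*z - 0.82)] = (3.101*z^2 - 4.1894*z + 0.4845)/(7.5625*z^4 - 10.175*z^3 + 7.9325*z^2 - 3.034*z + 0.6724)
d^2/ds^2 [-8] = 0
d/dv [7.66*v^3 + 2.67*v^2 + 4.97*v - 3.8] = 22.98*v^2 + 5.34*v + 4.97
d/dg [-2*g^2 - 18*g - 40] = -4*g - 18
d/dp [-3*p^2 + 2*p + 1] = 2 - 6*p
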